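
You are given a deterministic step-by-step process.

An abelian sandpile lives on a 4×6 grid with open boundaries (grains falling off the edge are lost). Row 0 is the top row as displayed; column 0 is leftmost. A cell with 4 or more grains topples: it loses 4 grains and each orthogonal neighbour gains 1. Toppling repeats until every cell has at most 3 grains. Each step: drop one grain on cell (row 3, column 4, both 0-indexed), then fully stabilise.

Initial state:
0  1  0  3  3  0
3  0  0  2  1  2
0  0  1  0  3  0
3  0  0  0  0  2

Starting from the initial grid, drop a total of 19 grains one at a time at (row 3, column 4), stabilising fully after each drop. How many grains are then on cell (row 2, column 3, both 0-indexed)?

3

[0] 0  1  0  3  3  0
3  0  0  2  1  2
0  0  1  0  3  0
3  0  0  0  0  2
[1] 0  1  0  3  3  0
3  0  0  2  1  2
0  0  1  0  3  0
3  0  0  0  1  2
[2] 0  1  0  3  3  0
3  0  0  2  1  2
0  0  1  0  3  0
3  0  0  0  2  2
[3] 0  1  0  3  3  0
3  0  0  2  1  2
0  0  1  0  3  0
3  0  0  0  3  2
[4] 0  1  0  3  3  0
3  0  0  2  2  2
0  0  1  1  0  1
3  0  0  1  1  3
[5] 0  1  0  3  3  0
3  0  0  2  2  2
0  0  1  1  0  1
3  0  0  1  2  3
[6] 0  1  0  3  3  0
3  0  0  2  2  2
0  0  1  1  0  1
3  0  0  1  3  3
[7] 0  1  0  3  3  0
3  0  0  2  2  2
0  0  1  1  1  2
3  0  0  2  1  0
[8] 0  1  0  3  3  0
3  0  0  2  2  2
0  0  1  1  1  2
3  0  0  2  2  0
[9] 0  1  0  3  3  0
3  0  0  2  2  2
0  0  1  1  1  2
3  0  0  2  3  0
[10] 0  1  0  3  3  0
3  0  0  2  2  2
0  0  1  1  2  2
3  0  0  3  0  1
[11] 0  1  0  3  3  0
3  0  0  2  2  2
0  0  1  1  2  2
3  0  0  3  1  1
[12] 0  1  0  3  3  0
3  0  0  2  2  2
0  0  1  1  2  2
3  0  0  3  2  1
[13] 0  1  0  3  3  0
3  0  0  2  2  2
0  0  1  1  2  2
3  0  0  3  3  1
[14] 0  1  0  3  3  0
3  0  0  2  2  2
0  0  1  2  3  2
3  0  1  0  1  2
[15] 0  1  0  3  3  0
3  0  0  2  2  2
0  0  1  2  3  2
3  0  1  0  2  2
[16] 0  1  0  3  3  0
3  0  0  2  2  2
0  0  1  2  3  2
3  0  1  0  3  2
[17] 0  1  0  3  3  0
3  0  0  2  3  2
0  0  1  3  0  3
3  0  1  1  1  3
[18] 0  1  0  3  3  0
3  0  0  2  3  2
0  0  1  3  0  3
3  0  1  1  2  3
[19] 0  1  0  3  3  0
3  0  0  2  3  2
0  0  1  3  0  3
3  0  1  1  3  3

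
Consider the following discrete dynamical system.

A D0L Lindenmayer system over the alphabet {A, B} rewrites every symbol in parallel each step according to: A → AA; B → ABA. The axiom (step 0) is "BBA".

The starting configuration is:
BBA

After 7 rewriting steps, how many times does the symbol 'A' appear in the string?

0) BBA
1) ABAABAAA
2) AAABAAAAAABAAAAAAA
3) AAAAAAABAAAAAAAAAAAAAABAAAAAAAAAAAAAAA
4) AAAAAAAAAAAAAAABAAAAAAAAAAAAAAAAAAAAAAAAAAAAAABAAAAAAAAAAAAAAAAAAAAAAAAAAAAAAA
5) AAAAAAAAAAAAAAAAAAAAAAAAAAAAAAABAAAAAAAAAAAAAAAAAAAAAAAAAA…AAAAAAAAAAAAAAAAAAAAAAAAAAAAAAAAAAAAAAAAAAAAAAAAAAAAAAAAAA  (len 158)
6) AAAAAAAAAAAAAAAAAAAAAAAAAAAAAAAAAAAAAAAAAAAAAAAAAAAAAAAAAA…AAAAAAAAAAAAAAAAAAAAAAAAAAAAAAAAAAAAAAAAAAAAAAAAAAAAAAAAAA  (len 318)
7) AAAAAAAAAAAAAAAAAAAAAAAAAAAAAAAAAAAAAAAAAAAAAAAAAAAAAAAAAA…AAAAAAAAAAAAAAAAAAAAAAAAAAAAAAAAAAAAAAAAAAAAAAAAAAAAAAAAAA  (len 638)

636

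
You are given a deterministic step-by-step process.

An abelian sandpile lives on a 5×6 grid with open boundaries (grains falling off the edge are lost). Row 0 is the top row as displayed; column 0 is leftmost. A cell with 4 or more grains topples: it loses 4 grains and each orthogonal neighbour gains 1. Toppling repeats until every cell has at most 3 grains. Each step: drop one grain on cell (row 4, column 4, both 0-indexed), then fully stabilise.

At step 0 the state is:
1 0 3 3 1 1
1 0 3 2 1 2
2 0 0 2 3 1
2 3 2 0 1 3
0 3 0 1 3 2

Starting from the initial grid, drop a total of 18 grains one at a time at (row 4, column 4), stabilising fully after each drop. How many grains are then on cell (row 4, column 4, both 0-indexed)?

step 0: 1 0 3 3 1 1
1 0 3 2 1 2
2 0 0 2 3 1
2 3 2 0 1 3
0 3 0 1 3 2
step 1: 1 0 3 3 1 1
1 0 3 2 1 2
2 0 0 2 3 1
2 3 2 0 2 3
0 3 0 2 0 3
step 2: 1 0 3 3 1 1
1 0 3 2 1 2
2 0 0 2 3 1
2 3 2 0 2 3
0 3 0 2 1 3
step 3: 1 0 3 3 1 1
1 0 3 2 1 2
2 0 0 2 3 1
2 3 2 0 2 3
0 3 0 2 2 3
step 4: 1 0 3 3 1 1
1 0 3 2 1 2
2 0 0 2 3 1
2 3 2 0 2 3
0 3 0 2 3 3
step 5: 1 0 3 3 1 1
1 0 3 2 2 2
2 0 0 3 0 3
2 3 2 1 1 1
0 3 0 3 2 1
step 6: 1 0 3 3 1 1
1 0 3 2 2 2
2 0 0 3 0 3
2 3 2 1 1 1
0 3 0 3 3 1
step 7: 1 0 3 3 1 1
1 0 3 2 2 2
2 0 0 3 0 3
2 3 2 2 2 1
0 3 1 0 1 2
step 8: 1 0 3 3 1 1
1 0 3 2 2 2
2 0 0 3 0 3
2 3 2 2 2 1
0 3 1 0 2 2
step 9: 1 0 3 3 1 1
1 0 3 2 2 2
2 0 0 3 0 3
2 3 2 2 2 1
0 3 1 0 3 2
step 10: 1 0 3 3 1 1
1 0 3 2 2 2
2 0 0 3 0 3
2 3 2 2 3 1
0 3 1 1 0 3
step 11: 1 0 3 3 1 1
1 0 3 2 2 2
2 0 0 3 0 3
2 3 2 2 3 1
0 3 1 1 1 3
step 12: 1 0 3 3 1 1
1 0 3 2 2 2
2 0 0 3 0 3
2 3 2 2 3 1
0 3 1 1 2 3
step 13: 1 0 3 3 1 1
1 0 3 2 2 2
2 0 0 3 0 3
2 3 2 2 3 1
0 3 1 1 3 3
step 14: 1 0 3 3 1 1
1 0 3 2 2 2
2 0 0 3 1 3
2 3 2 3 0 3
0 3 1 2 2 0
step 15: 1 0 3 3 1 1
1 0 3 2 2 2
2 0 0 3 1 3
2 3 2 3 0 3
0 3 1 2 3 0
step 16: 1 0 3 3 1 1
1 0 3 2 2 2
2 0 0 3 1 3
2 3 2 3 1 3
0 3 1 3 0 1
step 17: 1 0 3 3 1 1
1 0 3 2 2 2
2 0 0 3 1 3
2 3 2 3 1 3
0 3 1 3 1 1
step 18: 1 0 3 3 1 1
1 0 3 2 2 2
2 0 0 3 1 3
2 3 2 3 1 3
0 3 1 3 2 1

2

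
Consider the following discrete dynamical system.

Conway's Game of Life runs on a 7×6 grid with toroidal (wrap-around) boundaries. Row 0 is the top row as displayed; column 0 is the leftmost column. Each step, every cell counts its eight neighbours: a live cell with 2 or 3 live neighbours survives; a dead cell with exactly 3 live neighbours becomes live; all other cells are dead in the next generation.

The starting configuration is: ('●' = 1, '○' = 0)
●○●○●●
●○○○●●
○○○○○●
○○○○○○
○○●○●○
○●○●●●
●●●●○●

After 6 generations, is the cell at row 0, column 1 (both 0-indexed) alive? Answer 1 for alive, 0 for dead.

k=0  ●○●○●●
●○○○●●
○○○○○●
○○○○○○
○○●○●○
○●○●●●
●●●●○●
k=1  ○○●○○○
○●○●○○
●○○○●●
○○○○○○
○○●○●●
○○○○○○
○○○○○○
k=2  ○○●○○○
●●●●●●
●○○○●●
●○○●○○
○○○○○○
○○○○○○
○○○○○○
k=3  ●○●○●●
○○●○○○
○○○○○○
●○○○●○
○○○○○○
○○○○○○
○○○○○○
k=4  ○●○●○●
○●○●○●
○○○○○○
○○○○○○
○○○○○○
○○○○○○
○○○○○●
k=5  ○○○○○●
○○○○○○
○○○○○○
○○○○○○
○○○○○○
○○○○○○
●○○○●○
k=6  ○○○○○●
○○○○○○
○○○○○○
○○○○○○
○○○○○○
○○○○○○
○○○○○●

0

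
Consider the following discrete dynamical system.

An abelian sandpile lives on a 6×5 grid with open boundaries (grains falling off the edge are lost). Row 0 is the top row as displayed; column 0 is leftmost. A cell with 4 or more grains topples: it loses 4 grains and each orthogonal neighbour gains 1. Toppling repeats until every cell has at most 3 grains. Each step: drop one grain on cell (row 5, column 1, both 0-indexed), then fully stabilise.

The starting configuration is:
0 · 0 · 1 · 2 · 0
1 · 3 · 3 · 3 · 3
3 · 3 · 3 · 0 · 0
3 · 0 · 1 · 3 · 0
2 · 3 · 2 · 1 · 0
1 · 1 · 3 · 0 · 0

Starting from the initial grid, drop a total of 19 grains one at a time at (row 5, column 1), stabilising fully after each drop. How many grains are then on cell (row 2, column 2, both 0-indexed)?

2

step 0: 0 · 0 · 1 · 2 · 0
1 · 3 · 3 · 3 · 3
3 · 3 · 3 · 0 · 0
3 · 0 · 1 · 3 · 0
2 · 3 · 2 · 1 · 0
1 · 1 · 3 · 0 · 0
step 1: 0 · 0 · 1 · 2 · 0
1 · 3 · 3 · 3 · 3
3 · 3 · 3 · 0 · 0
3 · 0 · 1 · 3 · 0
2 · 3 · 2 · 1 · 0
1 · 2 · 3 · 0 · 0
step 2: 0 · 0 · 1 · 2 · 0
1 · 3 · 3 · 3 · 3
3 · 3 · 3 · 0 · 0
3 · 0 · 1 · 3 · 0
2 · 3 · 2 · 1 · 0
1 · 3 · 3 · 0 · 0
step 3: 0 · 0 · 1 · 2 · 0
1 · 3 · 3 · 3 · 3
3 · 3 · 3 · 0 · 0
3 · 1 · 2 · 3 · 0
3 · 1 · 0 · 2 · 0
2 · 2 · 1 · 1 · 0
step 4: 0 · 0 · 1 · 2 · 0
1 · 3 · 3 · 3 · 3
3 · 3 · 3 · 0 · 0
3 · 1 · 2 · 3 · 0
3 · 1 · 0 · 2 · 0
2 · 3 · 1 · 1 · 0
step 5: 0 · 0 · 1 · 2 · 0
1 · 3 · 3 · 3 · 3
3 · 3 · 3 · 0 · 0
3 · 1 · 2 · 3 · 0
3 · 2 · 0 · 2 · 0
3 · 0 · 2 · 1 · 0
step 6: 0 · 0 · 1 · 2 · 0
1 · 3 · 3 · 3 · 3
3 · 3 · 3 · 0 · 0
3 · 1 · 2 · 3 · 0
3 · 2 · 0 · 2 · 0
3 · 1 · 2 · 1 · 0
step 7: 0 · 0 · 1 · 2 · 0
1 · 3 · 3 · 3 · 3
3 · 3 · 3 · 0 · 0
3 · 1 · 2 · 3 · 0
3 · 2 · 0 · 2 · 0
3 · 2 · 2 · 1 · 0
step 8: 0 · 0 · 1 · 2 · 0
1 · 3 · 3 · 3 · 3
3 · 3 · 3 · 0 · 0
3 · 1 · 2 · 3 · 0
3 · 2 · 0 · 2 · 0
3 · 3 · 2 · 1 · 0
step 9: 0 · 1 · 2 · 3 · 1
3 · 1 · 2 · 1 · 0
1 · 3 · 2 · 3 · 1
2 · 1 · 1 · 0 · 1
2 · 1 · 2 · 3 · 0
1 · 2 · 3 · 1 · 0
step 10: 0 · 1 · 2 · 3 · 1
3 · 1 · 2 · 1 · 0
1 · 3 · 2 · 3 · 1
2 · 1 · 1 · 0 · 1
2 · 1 · 2 · 3 · 0
1 · 3 · 3 · 1 · 0
step 11: 0 · 1 · 2 · 3 · 1
3 · 1 · 2 · 1 · 0
1 · 3 · 2 · 3 · 1
2 · 1 · 1 · 0 · 1
2 · 2 · 3 · 3 · 0
2 · 1 · 0 · 2 · 0
step 12: 0 · 1 · 2 · 3 · 1
3 · 1 · 2 · 1 · 0
1 · 3 · 2 · 3 · 1
2 · 1 · 1 · 0 · 1
2 · 2 · 3 · 3 · 0
2 · 2 · 0 · 2 · 0
step 13: 0 · 1 · 2 · 3 · 1
3 · 1 · 2 · 1 · 0
1 · 3 · 2 · 3 · 1
2 · 1 · 1 · 0 · 1
2 · 2 · 3 · 3 · 0
2 · 3 · 0 · 2 · 0
step 14: 0 · 1 · 2 · 3 · 1
3 · 1 · 2 · 1 · 0
1 · 3 · 2 · 3 · 1
2 · 1 · 1 · 0 · 1
2 · 3 · 3 · 3 · 0
3 · 0 · 1 · 2 · 0
step 15: 0 · 1 · 2 · 3 · 1
3 · 1 · 2 · 1 · 0
1 · 3 · 2 · 3 · 1
2 · 1 · 1 · 0 · 1
2 · 3 · 3 · 3 · 0
3 · 1 · 1 · 2 · 0
step 16: 0 · 1 · 2 · 3 · 1
3 · 1 · 2 · 1 · 0
1 · 3 · 2 · 3 · 1
2 · 1 · 1 · 0 · 1
2 · 3 · 3 · 3 · 0
3 · 2 · 1 · 2 · 0
step 17: 0 · 1 · 2 · 3 · 1
3 · 1 · 2 · 1 · 0
1 · 3 · 2 · 3 · 1
2 · 1 · 1 · 0 · 1
2 · 3 · 3 · 3 · 0
3 · 3 · 1 · 2 · 0
step 18: 0 · 1 · 2 · 3 · 1
3 · 1 · 2 · 1 · 0
1 · 3 · 2 · 3 · 1
3 · 2 · 2 · 1 · 1
0 · 2 · 1 · 0 · 1
1 · 2 · 3 · 3 · 0
step 19: 0 · 1 · 2 · 3 · 1
3 · 1 · 2 · 1 · 0
1 · 3 · 2 · 3 · 1
3 · 2 · 2 · 1 · 1
0 · 2 · 1 · 0 · 1
1 · 3 · 3 · 3 · 0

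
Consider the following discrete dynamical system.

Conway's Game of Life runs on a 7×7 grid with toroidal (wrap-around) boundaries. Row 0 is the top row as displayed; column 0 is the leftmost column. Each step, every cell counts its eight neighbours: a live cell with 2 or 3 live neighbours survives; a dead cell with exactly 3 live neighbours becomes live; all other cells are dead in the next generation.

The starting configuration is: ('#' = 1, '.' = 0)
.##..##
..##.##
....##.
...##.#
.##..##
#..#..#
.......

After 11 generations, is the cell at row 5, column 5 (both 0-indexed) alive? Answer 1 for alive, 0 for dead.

[0] .##..##
..##.##
....##.
...##.#
.##..##
#..#..#
.......
[1] #######
####...
..#....
#.##..#
.##....
###..##
.##..#.
[2] .....#.
.....#.
......#
#..#...
.....#.
...#.##
.......
[3] .......
.....##
......#
......#
.....#.
....###
....###
[4] ....#..
.....##
#.....#
.....##
....#..
.......
....#.#
[5] ....#.#
#....##
#......
#....##
.....#.
.....#.
.....#.
[6] #...#..
#....#.
.#.....
#....#.
....##.
....###
....###
[7] #...#..
##....#
##.....
....###
.......
...#...
#..#...
[8] .......
......#
.#.....
#....##
....##.
.......
...##..
[9] .......
.......
.....#.
#...###
....##.
...#.#.
.......
[10] .......
.......
....##.
.......
...#...
.....#.
.......
[11] .......
.......
.......
....#..
.......
.......
.......

0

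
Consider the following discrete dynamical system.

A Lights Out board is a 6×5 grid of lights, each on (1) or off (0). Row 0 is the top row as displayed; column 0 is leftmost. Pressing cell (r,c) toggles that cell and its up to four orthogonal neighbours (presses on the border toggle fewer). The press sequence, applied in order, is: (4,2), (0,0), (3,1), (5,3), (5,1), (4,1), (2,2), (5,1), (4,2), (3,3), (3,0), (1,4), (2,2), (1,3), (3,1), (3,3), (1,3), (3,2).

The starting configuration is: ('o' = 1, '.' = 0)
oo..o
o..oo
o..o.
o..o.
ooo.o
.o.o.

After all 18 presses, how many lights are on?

11

gen 0: oo..o
o..oo
o..o.
o..o.
ooo.o
.o.o.
gen 1: oo..o
o..oo
o..o.
o.oo.
o..oo
.ooo.
gen 2: ....o
...oo
o..o.
o.oo.
o..oo
.ooo.
gen 3: ....o
...oo
oo.o.
.o.o.
oo.oo
.ooo.
gen 4: ....o
...oo
oo.o.
.o.o.
oo..o
.o..o
gen 5: ....o
...oo
oo.o.
.o.o.
o...o
o.o.o
gen 6: ....o
...oo
oo.o.
...o.
.oo.o
ooo.o
gen 7: ....o
..ooo
o.o..
..oo.
.oo.o
ooo.o
gen 8: ....o
..ooo
o.o..
..oo.
..o.o
....o
gen 9: ....o
..ooo
o.o..
...o.
.o.oo
..o.o
gen 10: ....o
..ooo
o.oo.
..o.o
.o..o
..o.o
gen 11: ....o
..ooo
..oo.
ooo.o
oo..o
..o.o
gen 12: .....
..o..
..ooo
ooo.o
oo..o
..o.o
gen 13: .....
.....
.o..o
oo..o
oo..o
..o.o
gen 14: ...o.
..ooo
.o.oo
oo..o
oo..o
..o.o
gen 15: ...o.
..ooo
...oo
..o.o
o...o
..o.o
gen 16: ...o.
..ooo
....o
...o.
o..oo
..o.o
gen 17: .....
.....
...oo
...o.
o..oo
..o.o
gen 18: .....
.....
..ooo
.oo..
o.ooo
..o.o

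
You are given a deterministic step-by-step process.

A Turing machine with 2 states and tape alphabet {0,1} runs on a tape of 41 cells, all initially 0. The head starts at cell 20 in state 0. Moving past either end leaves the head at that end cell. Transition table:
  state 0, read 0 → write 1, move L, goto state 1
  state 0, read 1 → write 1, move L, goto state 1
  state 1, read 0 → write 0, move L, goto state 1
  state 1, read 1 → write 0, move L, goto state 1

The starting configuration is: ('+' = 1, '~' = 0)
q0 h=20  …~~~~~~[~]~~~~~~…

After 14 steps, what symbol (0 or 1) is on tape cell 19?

k=0  q0 h=20  …~~~~~~[~]~~~~~~…
k=1  q1 h=19  …~~~~~~[~]+~~~~~…
k=2  q1 h=18  …~~~~~~[~]~+~~~~…
k=3  q1 h=17  …~~~~~~[~]~~+~~~…
k=4  q1 h=16  …~~~~~~[~]~~~+~~…
k=5  q1 h=15  …~~~~~~[~]~~~~+~…
k=6  q1 h=14  …~~~~~~[~]~~~~~+…
k=7  q1 h=13  …~~~~~~[~]~~~~~~…
k=8  q1 h=12  …~~~~~~[~]~~~~~~…
k=9  q1 h=11  …~~~~~~[~]~~~~~~…
k=10  q1 h=10  …~~~~~~[~]~~~~~~…
k=11  q1 h= 9  …~~~~~~[~]~~~~~~…
k=12  q1 h= 8  …~~~~~~[~]~~~~~~…
k=13  q1 h= 7  …~~~~~~[~]~~~~~~…
k=14  q1 h= 6  |~~~~~~[~]~~~~~~…

0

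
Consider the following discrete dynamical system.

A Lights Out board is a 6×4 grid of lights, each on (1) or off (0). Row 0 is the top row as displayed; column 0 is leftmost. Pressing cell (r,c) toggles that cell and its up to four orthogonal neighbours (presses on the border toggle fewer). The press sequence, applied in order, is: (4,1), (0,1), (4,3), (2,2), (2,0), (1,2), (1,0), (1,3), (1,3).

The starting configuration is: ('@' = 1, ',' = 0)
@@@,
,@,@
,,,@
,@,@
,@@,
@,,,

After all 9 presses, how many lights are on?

step 0: @@@,
,@,@
,,,@
,@,@
,@@,
@,,,
step 1: @@@,
,@,@
,,,@
,,,@
@,,,
@@,,
step 2: ,,,,
,,,@
,,,@
,,,@
@,,,
@@,,
step 3: ,,,,
,,,@
,,,@
,,,,
@,@@
@@,@
step 4: ,,,,
,,@@
,@@,
,,@,
@,@@
@@,@
step 5: ,,,,
@,@@
@,@,
@,@,
@,@@
@@,@
step 6: ,,@,
@@,,
@,,,
@,@,
@,@@
@@,@
step 7: @,@,
,,,,
,,,,
@,@,
@,@@
@@,@
step 8: @,@@
,,@@
,,,@
@,@,
@,@@
@@,@
step 9: @,@,
,,,,
,,,,
@,@,
@,@@
@@,@

10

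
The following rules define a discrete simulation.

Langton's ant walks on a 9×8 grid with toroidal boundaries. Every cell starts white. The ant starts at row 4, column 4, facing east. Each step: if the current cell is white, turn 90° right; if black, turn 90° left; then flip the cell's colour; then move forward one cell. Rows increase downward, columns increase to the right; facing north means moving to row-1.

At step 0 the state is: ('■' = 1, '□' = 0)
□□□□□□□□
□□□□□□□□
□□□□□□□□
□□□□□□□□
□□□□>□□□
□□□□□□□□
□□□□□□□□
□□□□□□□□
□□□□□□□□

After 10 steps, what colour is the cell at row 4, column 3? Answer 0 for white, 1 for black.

k=0  □□□□□□□□
□□□□□□□□
□□□□□□□□
□□□□□□□□
□□□□>□□□
□□□□□□□□
□□□□□□□□
□□□□□□□□
□□□□□□□□
k=1  □□□□□□□□
□□□□□□□□
□□□□□□□□
□□□□□□□□
□□□□■□□□
□□□□v□□□
□□□□□□□□
□□□□□□□□
□□□□□□□□
k=2  □□□□□□□□
□□□□□□□□
□□□□□□□□
□□□□□□□□
□□□□■□□□
□□□<■□□□
□□□□□□□□
□□□□□□□□
□□□□□□□□
k=3  □□□□□□□□
□□□□□□□□
□□□□□□□□
□□□□□□□□
□□□^■□□□
□□□■■□□□
□□□□□□□□
□□□□□□□□
□□□□□□□□
k=4  □□□□□□□□
□□□□□□□□
□□□□□□□□
□□□□□□□□
□□□■>□□□
□□□■■□□□
□□□□□□□□
□□□□□□□□
□□□□□□□□
k=5  □□□□□□□□
□□□□□□□□
□□□□□□□□
□□□□^□□□
□□□■□□□□
□□□■■□□□
□□□□□□□□
□□□□□□□□
□□□□□□□□
k=6  □□□□□□□□
□□□□□□□□
□□□□□□□□
□□□□■>□□
□□□■□□□□
□□□■■□□□
□□□□□□□□
□□□□□□□□
□□□□□□□□
k=7  □□□□□□□□
□□□□□□□□
□□□□□□□□
□□□□■■□□
□□□■□v□□
□□□■■□□□
□□□□□□□□
□□□□□□□□
□□□□□□□□
k=8  □□□□□□□□
□□□□□□□□
□□□□□□□□
□□□□■■□□
□□□■<■□□
□□□■■□□□
□□□□□□□□
□□□□□□□□
□□□□□□□□
k=9  □□□□□□□□
□□□□□□□□
□□□□□□□□
□□□□^■□□
□□□■■■□□
□□□■■□□□
□□□□□□□□
□□□□□□□□
□□□□□□□□
k=10  □□□□□□□□
□□□□□□□□
□□□□□□□□
□□□<□■□□
□□□■■■□□
□□□■■□□□
□□□□□□□□
□□□□□□□□
□□□□□□□□

1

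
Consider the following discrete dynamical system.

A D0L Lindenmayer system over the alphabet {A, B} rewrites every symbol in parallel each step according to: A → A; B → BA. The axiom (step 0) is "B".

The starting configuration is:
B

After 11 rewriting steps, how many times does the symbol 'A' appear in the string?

11

step 0: B
step 1: BA
step 2: BAA
step 3: BAAA
step 4: BAAAA
step 5: BAAAAA
step 6: BAAAAAA
step 7: BAAAAAAA
step 8: BAAAAAAAA
step 9: BAAAAAAAAA
step 10: BAAAAAAAAAA
step 11: BAAAAAAAAAAA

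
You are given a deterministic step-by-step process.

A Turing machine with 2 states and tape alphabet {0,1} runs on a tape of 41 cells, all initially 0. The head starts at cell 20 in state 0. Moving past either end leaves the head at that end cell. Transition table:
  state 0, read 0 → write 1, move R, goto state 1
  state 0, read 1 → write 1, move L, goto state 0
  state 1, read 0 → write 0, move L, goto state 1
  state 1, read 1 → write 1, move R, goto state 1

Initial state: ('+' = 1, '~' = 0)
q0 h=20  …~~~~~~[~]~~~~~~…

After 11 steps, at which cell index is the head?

21

[0] q0 h=20  …~~~~~~[~]~~~~~~…
[1] q1 h=21  …~~~~~+[~]~~~~~~…
[2] q1 h=20  …~~~~~~[+]~~~~~~…
[3] q1 h=21  …~~~~~+[~]~~~~~~…
[4] q1 h=20  …~~~~~~[+]~~~~~~…
[5] q1 h=21  …~~~~~+[~]~~~~~~…
[6] q1 h=20  …~~~~~~[+]~~~~~~…
[7] q1 h=21  …~~~~~+[~]~~~~~~…
[8] q1 h=20  …~~~~~~[+]~~~~~~…
[9] q1 h=21  …~~~~~+[~]~~~~~~…
[10] q1 h=20  …~~~~~~[+]~~~~~~…
[11] q1 h=21  …~~~~~+[~]~~~~~~…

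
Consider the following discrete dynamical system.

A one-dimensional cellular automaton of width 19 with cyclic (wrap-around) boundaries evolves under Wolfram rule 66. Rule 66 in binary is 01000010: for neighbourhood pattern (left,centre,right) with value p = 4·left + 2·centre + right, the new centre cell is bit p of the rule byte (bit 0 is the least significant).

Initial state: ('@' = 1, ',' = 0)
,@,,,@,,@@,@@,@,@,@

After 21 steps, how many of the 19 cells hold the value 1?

3

gen 0: ,@,,,@,,@@,@@,@,@,@
gen 1: ,,,,@,,@,@,,@,,,,,,
gen 2: ,,,@,,@,,,,@,,,,,,,
gen 3: ,,@,,@,,,,@,,,,,,,,
gen 4: ,@,,@,,,,@,,,,,,,,,
gen 5: @,,@,,,,@,,,,,,,,,,
gen 6: ,,@,,,,@,,,,,,,,,,@
gen 7: ,@,,,,@,,,,,,,,,,@,
gen 8: @,,,,@,,,,,,,,,,@,,
gen 9: ,,,,@,,,,,,,,,,@,,@
gen 10: ,,,@,,,,,,,,,,@,,@,
gen 11: ,,@,,,,,,,,,,@,,@,,
gen 12: ,@,,,,,,,,,,@,,@,,,
gen 13: @,,,,,,,,,,@,,@,,,,
gen 14: ,,,,,,,,,,@,,@,,,,@
gen 15: ,,,,,,,,,@,,@,,,,@,
gen 16: ,,,,,,,,@,,@,,,,@,,
gen 17: ,,,,,,,@,,@,,,,@,,,
gen 18: ,,,,,,@,,@,,,,@,,,,
gen 19: ,,,,,@,,@,,,,@,,,,,
gen 20: ,,,,@,,@,,,,@,,,,,,
gen 21: ,,,@,,@,,,,@,,,,,,,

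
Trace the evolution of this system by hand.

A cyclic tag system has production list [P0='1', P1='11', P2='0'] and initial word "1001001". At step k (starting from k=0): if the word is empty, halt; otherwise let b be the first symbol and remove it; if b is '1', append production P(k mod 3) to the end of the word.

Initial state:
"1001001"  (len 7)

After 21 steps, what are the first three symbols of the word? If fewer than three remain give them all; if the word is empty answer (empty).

010

gen 0: "1001001"  (len 7)
gen 1: "0010011"  (len 7)
gen 2: "010011"  (len 6)
gen 3: "10011"  (len 5)
gen 4: "00111"  (len 5)
gen 5: "0111"  (len 4)
gen 6: "111"  (len 3)
gen 7: "111"  (len 3)
gen 8: "1111"  (len 4)
gen 9: "1110"  (len 4)
gen 10: "1101"  (len 4)
gen 11: "10111"  (len 5)
gen 12: "01110"  (len 5)
gen 13: "1110"  (len 4)
gen 14: "11011"  (len 5)
gen 15: "10110"  (len 5)
gen 16: "01101"  (len 5)
gen 17: "1101"  (len 4)
gen 18: "1010"  (len 4)
gen 19: "0101"  (len 4)
gen 20: "101"  (len 3)
gen 21: "010"  (len 3)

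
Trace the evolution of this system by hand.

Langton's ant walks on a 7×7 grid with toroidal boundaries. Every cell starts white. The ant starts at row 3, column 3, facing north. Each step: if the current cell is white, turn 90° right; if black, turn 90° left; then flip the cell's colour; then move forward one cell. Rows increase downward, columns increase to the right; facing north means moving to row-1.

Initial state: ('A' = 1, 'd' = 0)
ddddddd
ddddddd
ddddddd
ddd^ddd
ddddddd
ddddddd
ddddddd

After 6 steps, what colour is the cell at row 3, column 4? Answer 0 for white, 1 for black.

t=0: ddddddd
ddddddd
ddddddd
ddd^ddd
ddddddd
ddddddd
ddddddd
t=1: ddddddd
ddddddd
ddddddd
dddA>dd
ddddddd
ddddddd
ddddddd
t=2: ddddddd
ddddddd
ddddddd
dddAAdd
ddddvdd
ddddddd
ddddddd
t=3: ddddddd
ddddddd
ddddddd
dddAAdd
ddd<Add
ddddddd
ddddddd
t=4: ddddddd
ddddddd
ddddddd
ddd^Add
dddAAdd
ddddddd
ddddddd
t=5: ddddddd
ddddddd
ddddddd
dd<dAdd
dddAAdd
ddddddd
ddddddd
t=6: ddddddd
ddddddd
dd^dddd
ddAdAdd
dddAAdd
ddddddd
ddddddd

1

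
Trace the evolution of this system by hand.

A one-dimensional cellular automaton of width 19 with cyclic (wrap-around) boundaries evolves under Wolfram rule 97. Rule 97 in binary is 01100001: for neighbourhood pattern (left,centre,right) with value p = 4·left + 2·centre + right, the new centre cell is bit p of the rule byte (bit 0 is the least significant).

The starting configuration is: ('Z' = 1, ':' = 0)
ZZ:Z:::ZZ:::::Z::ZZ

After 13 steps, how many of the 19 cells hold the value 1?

step 0: ZZ:Z:::ZZ:::::Z::ZZ
step 1: :ZZ::Z::Z:ZZZ::::::
step 2: ::Z::::::Z::Z:ZZZZZ
step 3: ::::ZZZZ:::::Z::::Z
step 4: :ZZ::::Z:ZZZ:::ZZ::
step 5: ::Z:ZZ::Z::Z:Z::Z:Z
step 6: :::Z:Z::::::Z::::Z:
step 7: ZZ::Z::ZZZZ:::ZZ:::
step 8: :Z::::::::Z:Z::Z:Z:
step 9: :::ZZZZZZ::Z::::Z::
step 10: ZZ::::::Z::::ZZ:::Z
step 11: :Z:ZZZZ:::ZZ::Z:Z::
step 12: ::Z:::Z:Z::Z:::Z::Z
step 13: ::::Z::Z:::::Z:::::

3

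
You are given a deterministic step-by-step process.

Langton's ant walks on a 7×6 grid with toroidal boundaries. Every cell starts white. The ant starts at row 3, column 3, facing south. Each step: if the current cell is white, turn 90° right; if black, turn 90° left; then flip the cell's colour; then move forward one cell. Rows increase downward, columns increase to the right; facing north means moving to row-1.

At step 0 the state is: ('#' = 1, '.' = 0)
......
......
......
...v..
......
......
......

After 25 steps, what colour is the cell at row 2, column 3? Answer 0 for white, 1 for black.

step 0: ......
......
......
...v..
......
......
......
step 1: ......
......
......
..<#..
......
......
......
step 2: ......
......
..^...
..##..
......
......
......
step 3: ......
......
..#>..
..##..
......
......
......
step 4: ......
......
..##..
..#v..
......
......
......
step 5: ......
......
..##..
..#.>.
......
......
......
step 6: ......
......
..##..
..#.#.
....v.
......
......
step 7: ......
......
..##..
..#.#.
...<#.
......
......
step 8: ......
......
..##..
..#^#.
...##.
......
......
step 9: ......
......
..##..
..##>.
...##.
......
......
step 10: ......
......
..##^.
..##..
...##.
......
......
step 11: ......
......
..###>
..##..
...##.
......
......
step 12: ......
......
..####
..##.v
...##.
......
......
step 13: ......
......
..####
..##<#
...##.
......
......
step 14: ......
......
..##^#
..####
...##.
......
......
step 15: ......
......
..#<.#
..####
...##.
......
......
step 16: ......
......
..#..#
..#v##
...##.
......
......
step 17: ......
......
..#..#
..#.>#
...##.
......
......
step 18: ......
......
..#.^#
..#..#
...##.
......
......
step 19: ......
......
..#.#>
..#..#
...##.
......
......
step 20: ......
.....^
..#.#.
..#..#
...##.
......
......
step 21: ......
>....#
..#.#.
..#..#
...##.
......
......
step 22: ......
#....#
v.#.#.
..#..#
...##.
......
......
step 23: ......
#....#
#.#.#<
..#..#
...##.
......
......
step 24: ......
#....^
#.#.##
..#..#
...##.
......
......
step 25: ......
#...<.
#.#.##
..#..#
...##.
......
......

0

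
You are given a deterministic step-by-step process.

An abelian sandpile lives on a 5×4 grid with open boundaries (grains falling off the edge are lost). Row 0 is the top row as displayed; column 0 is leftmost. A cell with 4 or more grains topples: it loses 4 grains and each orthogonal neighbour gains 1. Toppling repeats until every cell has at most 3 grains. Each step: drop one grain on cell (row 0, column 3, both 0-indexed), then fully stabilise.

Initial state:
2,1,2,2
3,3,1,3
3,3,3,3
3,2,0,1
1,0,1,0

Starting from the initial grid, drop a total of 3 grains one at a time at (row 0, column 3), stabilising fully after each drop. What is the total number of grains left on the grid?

32

0) 2,1,2,2
3,3,1,3
3,3,3,3
3,2,0,1
1,0,1,0
1) 2,1,2,3
3,3,1,3
3,3,3,3
3,2,0,1
1,0,1,0
2) 3,3,0,2
1,2,1,2
2,3,2,1
1,0,2,2
2,1,1,0
3) 3,3,0,3
1,2,1,2
2,3,2,1
1,0,2,2
2,1,1,0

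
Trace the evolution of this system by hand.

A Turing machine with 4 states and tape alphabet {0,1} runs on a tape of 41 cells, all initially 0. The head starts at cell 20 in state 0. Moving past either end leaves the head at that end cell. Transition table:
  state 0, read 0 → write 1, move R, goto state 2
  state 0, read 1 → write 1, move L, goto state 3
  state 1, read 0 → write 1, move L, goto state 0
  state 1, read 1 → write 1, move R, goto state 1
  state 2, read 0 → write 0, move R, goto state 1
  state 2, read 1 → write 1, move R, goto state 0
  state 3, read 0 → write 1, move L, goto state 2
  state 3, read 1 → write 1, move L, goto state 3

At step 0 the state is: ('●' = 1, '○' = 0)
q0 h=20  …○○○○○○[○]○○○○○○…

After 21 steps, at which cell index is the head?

gen 0: q0 h=20  …○○○○○○[○]○○○○○○…
gen 1: q2 h=21  …○○○○○●[○]○○○○○○…
gen 2: q1 h=22  …○○○○●○[○]○○○○○○…
gen 3: q0 h=21  …○○○○○●[○]●○○○○○…
gen 4: q2 h=22  …○○○○●●[●]○○○○○○…
gen 5: q0 h=23  …○○○●●●[○]○○○○○○…
gen 6: q2 h=24  …○○●●●●[○]○○○○○○…
gen 7: q1 h=25  …○●●●●○[○]○○○○○○…
gen 8: q0 h=24  …○○●●●●[○]●○○○○○…
gen 9: q2 h=25  …○●●●●●[●]○○○○○○…
gen 10: q0 h=26  …●●●●●●[○]○○○○○○…
gen 11: q2 h=27  …●●●●●●[○]○○○○○○…
gen 12: q1 h=28  …●●●●●○[○]○○○○○○…
gen 13: q0 h=27  …●●●●●●[○]●○○○○○…
gen 14: q2 h=28  …●●●●●●[●]○○○○○○…
gen 15: q0 h=29  …●●●●●●[○]○○○○○○…
gen 16: q2 h=30  …●●●●●●[○]○○○○○○…
gen 17: q1 h=31  …●●●●●○[○]○○○○○○…
gen 18: q0 h=30  …●●●●●●[○]●○○○○○…
gen 19: q2 h=31  …●●●●●●[●]○○○○○○…
gen 20: q0 h=32  …●●●●●●[○]○○○○○○…
gen 21: q2 h=33  …●●●●●●[○]○○○○○○…

33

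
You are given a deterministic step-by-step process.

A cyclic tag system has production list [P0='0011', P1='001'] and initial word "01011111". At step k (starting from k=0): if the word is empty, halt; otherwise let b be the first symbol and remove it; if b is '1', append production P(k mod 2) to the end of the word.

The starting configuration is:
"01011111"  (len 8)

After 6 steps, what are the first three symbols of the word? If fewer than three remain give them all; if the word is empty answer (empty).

110

k=0  "01011111"  (len 8)
k=1  "1011111"  (len 7)
k=2  "011111001"  (len 9)
k=3  "11111001"  (len 8)
k=4  "1111001001"  (len 10)
k=5  "1110010010011"  (len 13)
k=6  "110010010011001"  (len 15)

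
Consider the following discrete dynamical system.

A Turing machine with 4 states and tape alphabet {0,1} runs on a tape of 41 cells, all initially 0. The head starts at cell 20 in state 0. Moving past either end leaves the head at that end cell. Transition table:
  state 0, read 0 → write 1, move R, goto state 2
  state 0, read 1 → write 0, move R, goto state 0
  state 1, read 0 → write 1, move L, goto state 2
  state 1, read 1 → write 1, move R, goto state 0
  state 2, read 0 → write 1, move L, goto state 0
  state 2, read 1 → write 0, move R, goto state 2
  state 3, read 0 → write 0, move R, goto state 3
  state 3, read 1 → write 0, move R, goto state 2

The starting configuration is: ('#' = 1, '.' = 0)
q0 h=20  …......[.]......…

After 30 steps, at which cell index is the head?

k=0  q0 h=20  …......[.]......…
k=1  q2 h=21  ….....#[.]......…
k=2  q0 h=20  …......[#]#.....…
k=3  q0 h=21  …......[#]......…
k=4  q0 h=22  …......[.]......…
k=5  q2 h=23  ….....#[.]......…
k=6  q0 h=22  …......[#]#.....…
k=7  q0 h=23  …......[#]......…
k=8  q0 h=24  …......[.]......…
k=9  q2 h=25  ….....#[.]......…
k=10  q0 h=24  …......[#]#.....…
k=11  q0 h=25  …......[#]......…
k=12  q0 h=26  …......[.]......…
k=13  q2 h=27  ….....#[.]......…
k=14  q0 h=26  …......[#]#.....…
k=15  q0 h=27  …......[#]......…
k=16  q0 h=28  …......[.]......…
k=17  q2 h=29  ….....#[.]......…
k=18  q0 h=28  …......[#]#.....…
k=19  q0 h=29  …......[#]......…
k=20  q0 h=30  …......[.]......…
k=21  q2 h=31  ….....#[.]......…
k=22  q0 h=30  …......[#]#.....…
k=23  q0 h=31  …......[#]......…
k=24  q0 h=32  …......[.]......…
k=25  q2 h=33  ….....#[.]......…
k=26  q0 h=32  …......[#]#.....…
k=27  q0 h=33  …......[#]......…
k=28  q0 h=34  …......[.]......|
k=29  q2 h=35  ….....#[.].....|
k=30  q0 h=34  …......[#]#.....|

34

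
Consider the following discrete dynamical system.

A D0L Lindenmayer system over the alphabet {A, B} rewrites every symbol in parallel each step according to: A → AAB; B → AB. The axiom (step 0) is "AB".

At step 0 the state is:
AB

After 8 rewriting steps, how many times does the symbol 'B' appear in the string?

0) AB
1) AABAB
2) AABAABABAABAB
3) AABAABABAABAABABAABABAABAABABAABAB
4) AABAABABAABAABABAABABAABAABABAABAABABAABABAABAABABAABABAABAABABAABAABABAABABAABAABABAABAB
5) AABAABABAABAABABAABABAABAABABAABAABABAABABAABAABABAABABAAB…BAABABAABABAABAABABAABABAABAABABAABAABABAABABAABAABABAABAB  (len 233)
6) AABAABABAABAABABAABABAABAABABAABAABABAABABAABAABABAABABAAB…BAABABAABABAABAABABAABABAABAABABAABAABABAABABAABAABABAABAB  (len 610)
7) AABAABABAABAABABAABABAABAABABAABAABABAABABAABAABABAABABAAB…BAABABAABABAABAABABAABABAABAABABAABAABABAABABAABAABABAABAB  (len 1597)
8) AABAABABAABAABABAABABAABAABABAABAABABAABABAABAABABAABABAAB…BAABABAABABAABAABABAABABAABAABABAABAABABAABABAABAABABAABAB  (len 4181)

1597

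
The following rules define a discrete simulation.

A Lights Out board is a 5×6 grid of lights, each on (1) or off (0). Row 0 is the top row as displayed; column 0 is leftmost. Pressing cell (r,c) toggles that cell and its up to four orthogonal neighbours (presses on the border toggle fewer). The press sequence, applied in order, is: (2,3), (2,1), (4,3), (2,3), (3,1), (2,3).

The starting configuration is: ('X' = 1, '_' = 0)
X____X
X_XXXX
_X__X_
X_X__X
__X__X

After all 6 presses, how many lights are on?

step 0: X____X
X_XXXX
_X__X_
X_X__X
__X__X
step 1: X____X
X_X_XX
_XXX__
X_XX_X
__X__X
step 2: X____X
XXX_XX
X__X__
XXXX_X
__X__X
step 3: X____X
XXX_XX
X__X__
XXX__X
___XXX
step 4: X____X
XXXXXX
X_X_X_
XXXX_X
___XXX
step 5: X____X
XXXXXX
XXX_X_
___X_X
_X_XXX
step 6: X____X
XXX_XX
XX_X__
_____X
_X_XXX

15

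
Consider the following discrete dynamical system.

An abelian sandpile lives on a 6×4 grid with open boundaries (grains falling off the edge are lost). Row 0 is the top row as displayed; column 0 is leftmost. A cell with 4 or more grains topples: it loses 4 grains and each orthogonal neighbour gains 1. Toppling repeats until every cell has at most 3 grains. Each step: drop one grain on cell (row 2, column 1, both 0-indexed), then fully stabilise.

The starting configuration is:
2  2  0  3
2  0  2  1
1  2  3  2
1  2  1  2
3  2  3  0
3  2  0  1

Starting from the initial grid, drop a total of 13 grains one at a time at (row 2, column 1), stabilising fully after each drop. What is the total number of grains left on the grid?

[0] 2  2  0  3
2  0  2  1
1  2  3  2
1  2  1  2
3  2  3  0
3  2  0  1
[1] 2  2  0  3
2  0  2  1
1  3  3  2
1  2  1  2
3  2  3  0
3  2  0  1
[2] 2  2  0  3
2  1  3  1
2  1  0  3
1  3  2  2
3  2  3  0
3  2  0  1
[3] 2  2  0  3
2  1  3  1
2  2  0  3
1  3  2  2
3  2  3  0
3  2  0  1
[4] 2  2  0  3
2  1  3  1
2  3  0  3
1  3  2  2
3  2  3  0
3  2  0  1
[5] 2  2  0  3
2  2  3  1
3  1  1  3
2  0  3  2
3  3  3  0
3  2  0  1
[6] 2  2  0  3
2  2  3  1
3  2  1  3
2  0  3  2
3  3  3  0
3  2  0  1
[7] 2  2  0  3
2  2  3  1
3  3  1  3
2  0  3  2
3  3  3  0
3  2  0  1
[8] 2  2  0  3
3  3  3  1
0  1  2  3
3  1  3  2
3  3  3  0
3  2  0  1
[9] 2  2  0  3
3  3  3  1
0  2  2  3
3  1  3  2
3  3  3  0
3  2  0  1
[10] 2  2  0  3
3  3  3  1
0  3  2  3
3  1  3  2
3  3  3  0
3  2  0  1
[11] 3  3  1  3
0  2  1  3
3  3  2  1
1  1  3  0
2  3  1  2
1  0  2  1
[12] 3  3  1  3
1  3  1  3
0  1  3  1
2  2  3  0
2  3  1  2
1  0  2  1
[13] 3  3  1  3
1  3  1  3
0  2  3  1
2  2  3  0
2  3  1  2
1  0  2  1

43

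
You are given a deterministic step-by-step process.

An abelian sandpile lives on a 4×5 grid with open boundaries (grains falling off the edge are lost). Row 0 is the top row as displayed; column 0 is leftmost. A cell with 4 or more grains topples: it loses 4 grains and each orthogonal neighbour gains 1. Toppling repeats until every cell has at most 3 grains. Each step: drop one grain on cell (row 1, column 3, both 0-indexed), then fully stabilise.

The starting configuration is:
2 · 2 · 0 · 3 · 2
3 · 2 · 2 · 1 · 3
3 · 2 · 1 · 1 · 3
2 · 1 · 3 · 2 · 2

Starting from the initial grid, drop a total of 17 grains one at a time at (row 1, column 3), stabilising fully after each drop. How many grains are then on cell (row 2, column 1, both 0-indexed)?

0) 2 · 2 · 0 · 3 · 2
3 · 2 · 2 · 1 · 3
3 · 2 · 1 · 1 · 3
2 · 1 · 3 · 2 · 2
1) 2 · 2 · 0 · 3 · 2
3 · 2 · 2 · 2 · 3
3 · 2 · 1 · 1 · 3
2 · 1 · 3 · 2 · 2
2) 2 · 2 · 0 · 3 · 2
3 · 2 · 2 · 3 · 3
3 · 2 · 1 · 1 · 3
2 · 1 · 3 · 2 · 2
3) 2 · 2 · 1 · 1 · 0
3 · 2 · 3 · 2 · 2
3 · 2 · 1 · 3 · 0
2 · 1 · 3 · 2 · 3
4) 2 · 2 · 1 · 1 · 0
3 · 2 · 3 · 3 · 2
3 · 2 · 1 · 3 · 0
2 · 1 · 3 · 2 · 3
5) 2 · 2 · 2 · 2 · 0
3 · 3 · 0 · 2 · 3
3 · 2 · 3 · 0 · 1
2 · 1 · 3 · 3 · 3
6) 2 · 2 · 2 · 2 · 0
3 · 3 · 0 · 3 · 3
3 · 2 · 3 · 0 · 1
2 · 1 · 3 · 3 · 3
7) 2 · 2 · 2 · 3 · 1
3 · 3 · 1 · 1 · 0
3 · 2 · 3 · 1 · 2
2 · 1 · 3 · 3 · 3
8) 2 · 2 · 2 · 3 · 1
3 · 3 · 1 · 2 · 0
3 · 2 · 3 · 1 · 2
2 · 1 · 3 · 3 · 3
9) 2 · 2 · 2 · 3 · 1
3 · 3 · 1 · 3 · 0
3 · 2 · 3 · 1 · 2
2 · 1 · 3 · 3 · 3
10) 2 · 2 · 3 · 0 · 2
3 · 3 · 2 · 1 · 1
3 · 2 · 3 · 2 · 2
2 · 1 · 3 · 3 · 3
11) 2 · 2 · 3 · 0 · 2
3 · 3 · 2 · 2 · 1
3 · 2 · 3 · 2 · 2
2 · 1 · 3 · 3 · 3
12) 2 · 2 · 3 · 0 · 2
3 · 3 · 2 · 3 · 1
3 · 2 · 3 · 2 · 2
2 · 1 · 3 · 3 · 3
13) 2 · 2 · 3 · 1 · 2
3 · 3 · 3 · 0 · 2
3 · 2 · 3 · 3 · 2
2 · 1 · 3 · 3 · 3
14) 2 · 2 · 3 · 1 · 2
3 · 3 · 3 · 1 · 2
3 · 2 · 3 · 3 · 2
2 · 1 · 3 · 3 · 3
15) 2 · 2 · 3 · 1 · 2
3 · 3 · 3 · 2 · 2
3 · 2 · 3 · 3 · 2
2 · 1 · 3 · 3 · 3
16) 2 · 2 · 3 · 1 · 2
3 · 3 · 3 · 3 · 2
3 · 2 · 3 · 3 · 2
2 · 1 · 3 · 3 · 3
17) 0 · 1 · 1 · 3 · 3
2 · 3 · 3 · 3 · 0
1 · 1 · 3 · 3 · 1
3 · 3 · 1 · 2 · 1

1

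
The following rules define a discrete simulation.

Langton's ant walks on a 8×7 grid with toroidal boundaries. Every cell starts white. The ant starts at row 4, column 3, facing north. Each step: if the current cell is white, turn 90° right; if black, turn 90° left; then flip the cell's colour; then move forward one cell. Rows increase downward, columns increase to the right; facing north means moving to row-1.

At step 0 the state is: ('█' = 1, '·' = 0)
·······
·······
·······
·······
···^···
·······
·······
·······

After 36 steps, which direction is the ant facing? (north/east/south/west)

step 0: ·······
·······
·······
·······
···^···
·······
·······
·······
step 1: ·······
·······
·······
·······
···█>··
·······
·······
·······
step 2: ·······
·······
·······
·······
···██··
····v··
·······
·······
step 3: ·······
·······
·······
·······
···██··
···<█··
·······
·······
step 4: ·······
·······
·······
·······
···^█··
···██··
·······
·······
step 5: ·······
·······
·······
·······
··<·█··
···██··
·······
·······
step 6: ·······
·······
·······
··^····
··█·█··
···██··
·······
·······
step 7: ·······
·······
·······
··█>···
··█·█··
···██··
·······
·······
step 8: ·······
·······
·······
··██···
··█v█··
···██··
·······
·······
step 9: ·······
·······
·······
··██···
··<██··
···██··
·······
·······
step 10: ·······
·······
·······
··██···
···██··
··v██··
·······
·······
step 11: ·······
·······
·······
··██···
···██··
·<███··
·······
·······
step 12: ·······
·······
·······
··██···
·^·██··
·████··
·······
·······
step 13: ·······
·······
·······
··██···
·█>██··
·████··
·······
·······
step 14: ·······
·······
·······
··██···
·████··
·█v██··
·······
·······
step 15: ·······
·······
·······
··██···
·████··
·█·>█··
·······
·······
step 16: ·······
·······
·······
··██···
·██^█··
·█··█··
·······
·······
step 17: ·······
·······
·······
··██···
·█<·█··
·█··█··
·······
·······
step 18: ·······
·······
·······
··██···
·█··█··
·█v·█··
·······
·······
step 19: ·······
·······
·······
··██···
·█··█··
·<█·█··
·······
·······
step 20: ·······
·······
·······
··██···
·█··█··
··█·█··
·v·····
·······
step 21: ·······
·······
·······
··██···
·█··█··
··█·█··
<█·····
·······
step 22: ·······
·······
·······
··██···
·█··█··
^·█·█··
██·····
·······
step 23: ·······
·······
·······
··██···
·█··█··
█>█·█··
██·····
·······
step 24: ·······
·······
·······
··██···
·█··█··
███·█··
█v·····
·······
step 25: ·······
·······
·······
··██···
·█··█··
███·█··
█·>····
·······
step 26: ·······
·······
·······
··██···
·█··█··
███·█··
█·█····
··v····
step 27: ·······
·······
·······
··██···
·█··█··
███·█··
█·█····
·<█····
step 28: ·······
·······
·······
··██···
·█··█··
███·█··
█^█····
·██····
step 29: ·······
·······
·······
··██···
·█··█··
███·█··
██>····
·██····
step 30: ·······
·······
·······
··██···
·█··█··
██^·█··
██·····
·██····
step 31: ·······
·······
·······
··██···
·█··█··
█<··█··
██·····
·██····
step 32: ·······
·······
·······
··██···
·█··█··
█···█··
█v·····
·██····
step 33: ·······
·······
·······
··██···
·█··█··
█···█··
█·>····
·██····
step 34: ·······
·······
·······
··██···
·█··█··
█···█··
█·█····
·█v····
step 35: ·······
·······
·······
··██···
·█··█··
█···█··
█·█····
·█·>···
step 36: ···v···
·······
·······
··██···
·█··█··
█···█··
█·█····
·█·█···

south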